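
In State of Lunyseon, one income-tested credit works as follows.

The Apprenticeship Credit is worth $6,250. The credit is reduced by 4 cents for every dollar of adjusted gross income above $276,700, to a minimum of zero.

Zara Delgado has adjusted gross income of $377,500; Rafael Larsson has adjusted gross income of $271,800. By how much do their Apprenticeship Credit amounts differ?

$4,032

Zara ($377,500): Apprenticeship Credit: 4% of the $100,800 excess over $276,700 is $4,032; credit = $6,250 − $4,032 = $2,218.
Rafael ($271,800): Apprenticeship Credit: $271,800 is at or below the $276,700 threshold, so the full $6,250 applies.
Difference: |$2,218 − $6,250| = $4,032.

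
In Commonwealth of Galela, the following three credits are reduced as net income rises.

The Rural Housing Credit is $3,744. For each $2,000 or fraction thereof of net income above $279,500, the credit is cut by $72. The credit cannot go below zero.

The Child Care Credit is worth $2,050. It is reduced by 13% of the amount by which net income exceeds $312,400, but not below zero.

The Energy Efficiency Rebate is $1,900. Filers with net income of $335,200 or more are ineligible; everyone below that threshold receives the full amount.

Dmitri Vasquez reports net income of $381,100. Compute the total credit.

Rural Housing Credit: income exceeds $279,500 by $101,600, which is 51 full-or-partial $2,000 increments; reduction = 51 × $72 = $3,672, leaving $72.
Child Care Credit: 13% of the $68,700 excess over $312,400 is $8,931 ≥ base, so the credit is $0.
Energy Efficiency Rebate: $381,100 meets or exceeds the $335,200 cutoff, so the credit is $0.
Total: $72 + $0 + $0 = $72.

$72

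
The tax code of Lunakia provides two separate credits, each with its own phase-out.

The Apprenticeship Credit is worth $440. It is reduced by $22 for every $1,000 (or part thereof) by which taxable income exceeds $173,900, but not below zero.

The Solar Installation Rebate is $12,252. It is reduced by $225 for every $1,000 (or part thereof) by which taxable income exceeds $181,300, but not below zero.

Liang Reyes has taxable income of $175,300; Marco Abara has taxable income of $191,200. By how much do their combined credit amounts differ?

$2,602

Liang ($175,300): Apprenticeship Credit: income exceeds $173,900 by $1,400, which is 2 full-or-partial $1,000 increments; reduction = 2 × $22 = $44, leaving $396. Solar Installation Rebate: $175,300 is at or below the $181,300 threshold, so the full $12,252 applies. total $396 + $12,252 = $12,648
Marco ($191,200): Apprenticeship Credit: income exceeds $173,900 by $17,300, which is 18 full-or-partial $1,000 increments; reduction = 18 × $22 = $396, leaving $44. Solar Installation Rebate: income exceeds $181,300 by $9,900, which is 10 full-or-partial $1,000 increments; reduction = 10 × $225 = $2,250, leaving $10,002. total $44 + $10,002 = $10,046
Difference: |$12,648 − $10,046| = $2,602.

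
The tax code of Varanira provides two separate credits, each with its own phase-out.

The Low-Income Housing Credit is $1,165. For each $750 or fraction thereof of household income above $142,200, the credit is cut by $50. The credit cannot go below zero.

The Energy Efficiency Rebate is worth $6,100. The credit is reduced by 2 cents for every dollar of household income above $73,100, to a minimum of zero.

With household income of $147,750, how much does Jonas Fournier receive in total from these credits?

$5,372

Low-Income Housing Credit: income exceeds $142,200 by $5,550, which is 8 full-or-partial $750 increments; reduction = 8 × $50 = $400, leaving $765.
Energy Efficiency Rebate: 2% of the $74,650 excess over $73,100 is $1,493; credit = $6,100 − $1,493 = $4,607.
Total: $765 + $4,607 = $5,372.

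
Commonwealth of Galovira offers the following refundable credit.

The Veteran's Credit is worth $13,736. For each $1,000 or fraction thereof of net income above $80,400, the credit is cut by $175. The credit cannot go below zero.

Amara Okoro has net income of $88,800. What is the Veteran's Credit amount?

Veteran's Credit: income exceeds $80,400 by $8,400, which is 9 full-or-partial $1,000 increments; reduction = 9 × $175 = $1,575, leaving $12,161.

$12,161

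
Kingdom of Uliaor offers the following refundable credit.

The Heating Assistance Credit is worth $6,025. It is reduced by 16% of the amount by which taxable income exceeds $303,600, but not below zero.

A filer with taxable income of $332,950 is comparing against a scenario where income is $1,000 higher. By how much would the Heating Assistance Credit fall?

$160

At $332,950 — 16% of the $29,350 excess over $303,600 is $4,696; credit = $6,025 − $4,696 = $1,329.
At $333,950 — 16% of the $30,350 excess over $303,600 is $4,856; credit = $6,025 − $4,856 = $1,169.
Lost: $1,329 − $1,169 = $160.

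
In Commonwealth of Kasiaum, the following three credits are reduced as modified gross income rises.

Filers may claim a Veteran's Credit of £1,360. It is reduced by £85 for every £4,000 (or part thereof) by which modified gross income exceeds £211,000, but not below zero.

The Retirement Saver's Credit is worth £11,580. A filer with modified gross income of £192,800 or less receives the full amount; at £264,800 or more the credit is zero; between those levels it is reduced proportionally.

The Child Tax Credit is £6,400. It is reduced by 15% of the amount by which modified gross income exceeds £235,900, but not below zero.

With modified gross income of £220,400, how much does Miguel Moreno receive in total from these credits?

Veteran's Credit: income exceeds £211,000 by £9,400, which is 3 full-or-partial £4,000 increments; reduction = 3 × £85 = £255, leaving £1,105.
Retirement Saver's Credit: £220,400 is £27,600 into a £72,000 phase-out range, leaving 44,400/72,000 of the credit: £11,580 × 44,400/72,000 = £7,141.
Child Tax Credit: £220,400 is at or below the £235,900 threshold, so the full £6,400 applies.
Total: £1,105 + £7,141 + £6,400 = £14,646.

£14,646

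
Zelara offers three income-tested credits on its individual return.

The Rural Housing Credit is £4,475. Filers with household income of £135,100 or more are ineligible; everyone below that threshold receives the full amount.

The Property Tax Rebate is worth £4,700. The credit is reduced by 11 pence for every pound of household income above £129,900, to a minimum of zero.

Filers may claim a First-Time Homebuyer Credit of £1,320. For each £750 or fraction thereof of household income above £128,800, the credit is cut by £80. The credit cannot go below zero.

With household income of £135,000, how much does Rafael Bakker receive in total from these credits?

£9,214

Rural Housing Credit: £135,000 is below the £135,100 cutoff, so the full £4,475 applies.
Property Tax Rebate: 11% of the £5,100 excess over £129,900 is £561; credit = £4,700 − £561 = £4,139.
First-Time Homebuyer Credit: income exceeds £128,800 by £6,200, which is 9 full-or-partial £750 increments; reduction = 9 × £80 = £720, leaving £600.
Total: £4,475 + £4,139 + £600 = £9,214.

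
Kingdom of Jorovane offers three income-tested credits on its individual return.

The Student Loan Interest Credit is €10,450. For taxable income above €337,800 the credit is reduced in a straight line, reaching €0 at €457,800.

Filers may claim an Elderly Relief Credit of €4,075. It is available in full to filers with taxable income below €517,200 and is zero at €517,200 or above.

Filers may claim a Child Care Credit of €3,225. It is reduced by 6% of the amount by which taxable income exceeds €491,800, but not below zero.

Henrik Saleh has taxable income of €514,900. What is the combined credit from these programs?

€5,914

Student Loan Interest Credit: €514,900 is at or above €457,800, so the credit is €0.
Elderly Relief Credit: €514,900 is below the €517,200 cutoff, so the full €4,075 applies.
Child Care Credit: 6% of the €23,100 excess over €491,800 is €1,386; credit = €3,225 − €1,386 = €1,839.
Total: €0 + €4,075 + €1,839 = €5,914.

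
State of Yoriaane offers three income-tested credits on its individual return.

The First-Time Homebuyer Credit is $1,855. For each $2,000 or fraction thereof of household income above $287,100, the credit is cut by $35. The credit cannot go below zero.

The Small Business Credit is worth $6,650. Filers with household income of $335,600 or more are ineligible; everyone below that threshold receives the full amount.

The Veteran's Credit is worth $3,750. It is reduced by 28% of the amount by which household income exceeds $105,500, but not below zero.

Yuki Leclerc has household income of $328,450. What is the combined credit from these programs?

$7,770

First-Time Homebuyer Credit: income exceeds $287,100 by $41,350, which is 21 full-or-partial $2,000 increments; reduction = 21 × $35 = $735, leaving $1,120.
Small Business Credit: $328,450 is below the $335,600 cutoff, so the full $6,650 applies.
Veteran's Credit: 28% of the $222,950 excess over $105,500 is $62,426 ≥ base, so the credit is $0.
Total: $1,120 + $6,650 + $0 = $7,770.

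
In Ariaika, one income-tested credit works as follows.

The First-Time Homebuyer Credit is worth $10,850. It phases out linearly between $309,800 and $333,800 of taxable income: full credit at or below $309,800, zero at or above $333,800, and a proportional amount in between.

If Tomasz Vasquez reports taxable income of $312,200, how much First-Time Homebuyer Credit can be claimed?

First-Time Homebuyer Credit: $312,200 is $2,400 into a $24,000 phase-out range, leaving 21,600/24,000 of the credit: $10,850 × 21,600/24,000 = $9,765.

$9,765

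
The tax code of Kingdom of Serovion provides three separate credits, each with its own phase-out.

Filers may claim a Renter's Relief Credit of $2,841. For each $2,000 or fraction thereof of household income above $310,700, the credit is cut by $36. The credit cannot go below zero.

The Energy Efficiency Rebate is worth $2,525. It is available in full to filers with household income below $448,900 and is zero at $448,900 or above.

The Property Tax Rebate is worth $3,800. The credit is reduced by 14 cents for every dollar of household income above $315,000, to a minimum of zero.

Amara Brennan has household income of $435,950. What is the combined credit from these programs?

$3,098

Renter's Relief Credit: income exceeds $310,700 by $125,250, which is 63 full-or-partial $2,000 increments; reduction = 63 × $36 = $2,268, leaving $573.
Energy Efficiency Rebate: $435,950 is below the $448,900 cutoff, so the full $2,525 applies.
Property Tax Rebate: 14% of the $120,950 excess over $315,000 is $16,933 ≥ base, so the credit is $0.
Total: $573 + $2,525 + $0 = $3,098.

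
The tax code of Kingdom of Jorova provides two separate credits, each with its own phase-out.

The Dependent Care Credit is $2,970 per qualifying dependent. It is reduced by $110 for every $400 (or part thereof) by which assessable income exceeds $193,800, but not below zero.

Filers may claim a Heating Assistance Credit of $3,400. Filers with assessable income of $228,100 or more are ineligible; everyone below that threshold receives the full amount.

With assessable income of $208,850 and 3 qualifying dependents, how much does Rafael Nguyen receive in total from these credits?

$8,130

Dependent Care Credit: base = 3 × $2,970 = $8,910. income exceeds $193,800 by $15,050, which is 38 full-or-partial $400 increments; reduction = 38 × $110 = $4,180, leaving $4,730.
Heating Assistance Credit: $208,850 is below the $228,100 cutoff, so the full $3,400 applies.
Total: $4,730 + $3,400 = $8,130.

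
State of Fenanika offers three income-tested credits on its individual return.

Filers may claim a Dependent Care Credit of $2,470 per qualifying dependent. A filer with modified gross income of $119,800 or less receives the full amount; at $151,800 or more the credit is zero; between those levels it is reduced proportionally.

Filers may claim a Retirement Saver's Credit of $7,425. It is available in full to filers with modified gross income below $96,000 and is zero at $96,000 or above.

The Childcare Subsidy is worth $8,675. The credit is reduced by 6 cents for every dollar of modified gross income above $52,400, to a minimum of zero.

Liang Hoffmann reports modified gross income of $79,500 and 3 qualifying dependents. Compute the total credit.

Dependent Care Credit: base = 3 × $2,470 = $7,410. $79,500 is at or below the $119,800 threshold, so the full $7,410 applies.
Retirement Saver's Credit: $79,500 is below the $96,000 cutoff, so the full $7,425 applies.
Childcare Subsidy: 6% of the $27,100 excess over $52,400 is $1,626; credit = $8,675 − $1,626 = $7,049.
Total: $7,410 + $7,425 + $7,049 = $21,884.

$21,884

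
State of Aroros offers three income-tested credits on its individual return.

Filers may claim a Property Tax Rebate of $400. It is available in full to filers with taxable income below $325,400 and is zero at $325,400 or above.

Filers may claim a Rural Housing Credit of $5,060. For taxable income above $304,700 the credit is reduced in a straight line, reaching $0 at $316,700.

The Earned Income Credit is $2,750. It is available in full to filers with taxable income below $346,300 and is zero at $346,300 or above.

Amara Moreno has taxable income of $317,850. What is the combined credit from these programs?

Property Tax Rebate: $317,850 is below the $325,400 cutoff, so the full $400 applies.
Rural Housing Credit: $317,850 is at or above $316,700, so the credit is $0.
Earned Income Credit: $317,850 is below the $346,300 cutoff, so the full $2,750 applies.
Total: $400 + $0 + $2,750 = $3,150.

$3,150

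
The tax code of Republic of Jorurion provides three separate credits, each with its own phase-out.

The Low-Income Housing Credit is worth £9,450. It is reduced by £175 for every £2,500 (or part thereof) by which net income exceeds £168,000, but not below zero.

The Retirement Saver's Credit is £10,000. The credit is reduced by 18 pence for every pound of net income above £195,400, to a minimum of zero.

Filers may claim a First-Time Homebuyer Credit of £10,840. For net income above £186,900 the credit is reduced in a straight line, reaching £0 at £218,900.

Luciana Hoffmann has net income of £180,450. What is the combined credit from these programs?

Low-Income Housing Credit: income exceeds £168,000 by £12,450, which is 5 full-or-partial £2,500 increments; reduction = 5 × £175 = £875, leaving £8,575.
Retirement Saver's Credit: £180,450 is at or below the £195,400 threshold, so the full £10,000 applies.
First-Time Homebuyer Credit: £180,450 is at or below the £186,900 threshold, so the full £10,840 applies.
Total: £8,575 + £10,000 + £10,840 = £29,415.

£29,415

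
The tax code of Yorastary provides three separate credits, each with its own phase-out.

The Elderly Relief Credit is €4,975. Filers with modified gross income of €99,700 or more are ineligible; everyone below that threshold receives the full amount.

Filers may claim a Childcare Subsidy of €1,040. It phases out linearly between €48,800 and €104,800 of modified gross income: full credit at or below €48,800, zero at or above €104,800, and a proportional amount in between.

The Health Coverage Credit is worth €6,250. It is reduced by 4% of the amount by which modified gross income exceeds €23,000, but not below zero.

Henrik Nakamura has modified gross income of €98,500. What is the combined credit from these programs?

€8,322

Elderly Relief Credit: €98,500 is below the €99,700 cutoff, so the full €4,975 applies.
Childcare Subsidy: €98,500 is €49,700 into a €56,000 phase-out range, leaving 6,300/56,000 of the credit: €1,040 × 6,300/56,000 = €117.
Health Coverage Credit: 4% of the €75,500 excess over €23,000 is €3,020; credit = €6,250 − €3,020 = €3,230.
Total: €4,975 + €117 + €3,230 = €8,322.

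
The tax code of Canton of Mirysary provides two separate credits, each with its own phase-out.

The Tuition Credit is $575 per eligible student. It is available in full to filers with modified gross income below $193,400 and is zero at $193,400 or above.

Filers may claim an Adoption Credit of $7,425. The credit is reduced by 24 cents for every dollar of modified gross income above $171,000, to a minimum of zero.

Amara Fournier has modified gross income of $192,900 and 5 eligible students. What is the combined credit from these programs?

Tuition Credit: base = 5 × $575 = $2,875. $192,900 is below the $193,400 cutoff, so the full $2,875 applies.
Adoption Credit: 24% of the $21,900 excess over $171,000 is $5,256; credit = $7,425 − $5,256 = $2,169.
Total: $2,875 + $2,169 = $5,044.

$5,044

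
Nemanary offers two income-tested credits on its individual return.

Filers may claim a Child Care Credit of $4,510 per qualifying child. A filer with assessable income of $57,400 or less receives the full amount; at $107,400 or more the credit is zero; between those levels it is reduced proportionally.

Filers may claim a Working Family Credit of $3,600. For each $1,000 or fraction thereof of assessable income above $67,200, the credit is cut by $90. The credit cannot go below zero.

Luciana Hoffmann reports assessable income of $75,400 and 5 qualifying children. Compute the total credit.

$17,222

Child Care Credit: base = 5 × $4,510 = $22,550. $75,400 is $18,000 into a $50,000 phase-out range, leaving 32,000/50,000 of the credit: $22,550 × 32,000/50,000 = $14,432.
Working Family Credit: income exceeds $67,200 by $8,200, which is 9 full-or-partial $1,000 increments; reduction = 9 × $90 = $810, leaving $2,790.
Total: $14,432 + $2,790 = $17,222.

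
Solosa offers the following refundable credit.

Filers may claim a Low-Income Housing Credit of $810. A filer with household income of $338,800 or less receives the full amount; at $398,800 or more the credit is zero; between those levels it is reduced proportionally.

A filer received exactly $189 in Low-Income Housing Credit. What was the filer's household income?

$189 is 189/810 of the full $810, so 621/810 of the $60,000 range has been used: income = $338,800 + $60,000 × 621/810 = $384,800.

$384,800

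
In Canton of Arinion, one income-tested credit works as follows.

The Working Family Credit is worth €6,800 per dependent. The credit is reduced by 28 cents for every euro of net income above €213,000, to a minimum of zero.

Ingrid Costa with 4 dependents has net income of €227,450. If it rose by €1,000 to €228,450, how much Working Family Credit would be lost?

At €227,450 — base = 4 × €6,800 = €27,200. 28% of the €14,450 excess over €213,000 is €4,046; credit = €27,200 − €4,046 = €23,154.
At €228,450 — base = 4 × €6,800 = €27,200. 28% of the €15,450 excess over €213,000 is €4,326; credit = €27,200 − €4,326 = €22,874.
Lost: €23,154 − €22,874 = €280.

€280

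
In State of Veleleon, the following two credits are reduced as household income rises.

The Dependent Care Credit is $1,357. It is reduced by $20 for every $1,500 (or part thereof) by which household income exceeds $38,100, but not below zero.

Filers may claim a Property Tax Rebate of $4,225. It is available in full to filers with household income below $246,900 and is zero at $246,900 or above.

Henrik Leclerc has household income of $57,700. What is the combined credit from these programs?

$5,302

Dependent Care Credit: income exceeds $38,100 by $19,600, which is 14 full-or-partial $1,500 increments; reduction = 14 × $20 = $280, leaving $1,077.
Property Tax Rebate: $57,700 is below the $246,900 cutoff, so the full $4,225 applies.
Total: $1,077 + $4,225 = $5,302.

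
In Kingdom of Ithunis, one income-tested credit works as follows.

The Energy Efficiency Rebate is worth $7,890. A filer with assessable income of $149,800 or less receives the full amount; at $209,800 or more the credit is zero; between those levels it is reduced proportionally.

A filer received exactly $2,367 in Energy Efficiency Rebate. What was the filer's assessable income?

$191,800

$2,367 is 2,367/7,890 of the full $7,890, so 5,523/7,890 of the $60,000 range has been used: income = $149,800 + $60,000 × 5,523/7,890 = $191,800.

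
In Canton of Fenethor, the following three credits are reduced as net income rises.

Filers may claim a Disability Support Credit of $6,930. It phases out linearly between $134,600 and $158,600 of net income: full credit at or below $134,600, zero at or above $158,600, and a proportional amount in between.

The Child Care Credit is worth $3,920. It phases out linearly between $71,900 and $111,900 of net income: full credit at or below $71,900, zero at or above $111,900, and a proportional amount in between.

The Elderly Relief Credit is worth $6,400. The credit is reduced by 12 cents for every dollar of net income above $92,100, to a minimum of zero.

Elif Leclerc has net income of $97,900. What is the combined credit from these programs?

$14,006

Disability Support Credit: $97,900 is at or below the $134,600 threshold, so the full $6,930 applies.
Child Care Credit: $97,900 is $26,000 into a $40,000 phase-out range, leaving 14,000/40,000 of the credit: $3,920 × 14,000/40,000 = $1,372.
Elderly Relief Credit: 12% of the $5,800 excess over $92,100 is $696; credit = $6,400 − $696 = $5,704.
Total: $6,930 + $1,372 + $5,704 = $14,006.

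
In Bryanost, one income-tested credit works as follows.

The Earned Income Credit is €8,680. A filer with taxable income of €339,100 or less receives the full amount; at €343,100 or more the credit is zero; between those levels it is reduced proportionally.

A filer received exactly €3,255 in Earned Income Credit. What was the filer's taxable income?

€3,255 is 3,255/8,680 of the full €8,680, so 5,425/8,680 of the €4,000 range has been used: income = €339,100 + €4,000 × 5,425/8,680 = €341,600.

€341,600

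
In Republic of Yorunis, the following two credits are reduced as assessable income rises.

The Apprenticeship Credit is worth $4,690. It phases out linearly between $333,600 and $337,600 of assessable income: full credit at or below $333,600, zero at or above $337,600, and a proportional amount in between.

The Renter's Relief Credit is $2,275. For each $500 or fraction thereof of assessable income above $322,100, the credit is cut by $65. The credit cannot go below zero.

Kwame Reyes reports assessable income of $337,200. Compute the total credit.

Apprenticeship Credit: $337,200 is $3,600 into a $4,000 phase-out range, leaving 400/4,000 of the credit: $4,690 × 400/4,000 = $469.
Renter's Relief Credit: income exceeds $322,100 by $15,100, which is 31 full-or-partial $500 increments; reduction = 31 × $65 = $2,015, leaving $260.
Total: $469 + $260 = $729.

$729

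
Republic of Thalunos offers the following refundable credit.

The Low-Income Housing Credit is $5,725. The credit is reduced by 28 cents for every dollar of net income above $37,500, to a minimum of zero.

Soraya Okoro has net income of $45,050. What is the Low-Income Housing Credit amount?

$3,611

Low-Income Housing Credit: 28% of the $7,550 excess over $37,500 is $2,114; credit = $5,725 − $2,114 = $3,611.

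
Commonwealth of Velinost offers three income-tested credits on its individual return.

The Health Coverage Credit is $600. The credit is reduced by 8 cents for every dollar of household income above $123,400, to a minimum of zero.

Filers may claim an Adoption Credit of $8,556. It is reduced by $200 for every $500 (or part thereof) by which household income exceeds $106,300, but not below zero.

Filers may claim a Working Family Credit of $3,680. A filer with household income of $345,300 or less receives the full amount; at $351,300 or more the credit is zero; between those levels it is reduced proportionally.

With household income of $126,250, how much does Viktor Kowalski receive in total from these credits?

$4,608

Health Coverage Credit: 8% of the $2,850 excess over $123,400 is $228; credit = $600 − $228 = $372.
Adoption Credit: income exceeds $106,300 by $19,950, which is 40 full-or-partial $500 increments; reduction = 40 × $200 = $8,000, leaving $556.
Working Family Credit: $126,250 is at or below the $345,300 threshold, so the full $3,680 applies.
Total: $372 + $556 + $3,680 = $4,608.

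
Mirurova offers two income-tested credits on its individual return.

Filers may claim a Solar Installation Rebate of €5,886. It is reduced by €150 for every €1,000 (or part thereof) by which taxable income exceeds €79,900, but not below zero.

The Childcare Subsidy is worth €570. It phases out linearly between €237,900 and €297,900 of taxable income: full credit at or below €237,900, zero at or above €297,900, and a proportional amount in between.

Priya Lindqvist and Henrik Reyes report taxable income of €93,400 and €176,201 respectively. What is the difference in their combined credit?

Priya (€93,400): Solar Installation Rebate: income exceeds €79,900 by €13,500, which is 14 full-or-partial €1,000 increments; reduction = 14 × €150 = €2,100, leaving €3,786. Childcare Subsidy: €93,400 is at or below the €237,900 threshold, so the full €570 applies. total €3,786 + €570 = €4,356
Henrik (€176,201): Solar Installation Rebate: income exceeds €79,900 by €96,301 → 97 increments × €150 = €14,550 ≥ base, so the credit is €0. Childcare Subsidy: €176,201 is at or below the €237,900 threshold, so the full €570 applies. total €0 + €570 = €570
Difference: |€4,356 − €570| = €3,786.

€3,786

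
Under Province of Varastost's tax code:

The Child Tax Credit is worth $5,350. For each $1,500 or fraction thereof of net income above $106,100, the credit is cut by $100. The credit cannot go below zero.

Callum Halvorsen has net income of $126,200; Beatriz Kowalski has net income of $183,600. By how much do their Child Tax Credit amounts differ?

Callum ($126,200): Child Tax Credit: income exceeds $106,100 by $20,100, which is 14 full-or-partial $1,500 increments; reduction = 14 × $100 = $1,400, leaving $3,950.
Beatriz ($183,600): Child Tax Credit: income exceeds $106,100 by $77,500, which is 52 full-or-partial $1,500 increments; reduction = 52 × $100 = $5,200, leaving $150.
Difference: |$3,950 − $150| = $3,800.

$3,800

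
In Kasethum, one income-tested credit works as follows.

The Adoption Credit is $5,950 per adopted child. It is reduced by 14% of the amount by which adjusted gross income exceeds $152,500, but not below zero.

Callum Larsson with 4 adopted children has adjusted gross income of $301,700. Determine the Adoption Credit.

$2,912

Adoption Credit: base = 4 × $5,950 = $23,800. 14% of the $149,200 excess over $152,500 is $20,888; credit = $23,800 − $20,888 = $2,912.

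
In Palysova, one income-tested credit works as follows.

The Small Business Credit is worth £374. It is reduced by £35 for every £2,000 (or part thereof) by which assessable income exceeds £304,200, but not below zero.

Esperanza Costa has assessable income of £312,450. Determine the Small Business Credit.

£199

Small Business Credit: income exceeds £304,200 by £8,250, which is 5 full-or-partial £2,000 increments; reduction = 5 × £35 = £175, leaving £199.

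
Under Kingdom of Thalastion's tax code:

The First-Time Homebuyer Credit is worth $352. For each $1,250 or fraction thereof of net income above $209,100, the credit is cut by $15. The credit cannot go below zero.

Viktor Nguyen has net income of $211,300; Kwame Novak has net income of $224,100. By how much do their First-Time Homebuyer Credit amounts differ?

Viktor ($211,300): First-Time Homebuyer Credit: income exceeds $209,100 by $2,200, which is 2 full-or-partial $1,250 increments; reduction = 2 × $15 = $30, leaving $322.
Kwame ($224,100): First-Time Homebuyer Credit: income exceeds $209,100 by $15,000, which is 12 full-or-partial $1,250 increments; reduction = 12 × $15 = $180, leaving $172.
Difference: |$322 − $172| = $150.

$150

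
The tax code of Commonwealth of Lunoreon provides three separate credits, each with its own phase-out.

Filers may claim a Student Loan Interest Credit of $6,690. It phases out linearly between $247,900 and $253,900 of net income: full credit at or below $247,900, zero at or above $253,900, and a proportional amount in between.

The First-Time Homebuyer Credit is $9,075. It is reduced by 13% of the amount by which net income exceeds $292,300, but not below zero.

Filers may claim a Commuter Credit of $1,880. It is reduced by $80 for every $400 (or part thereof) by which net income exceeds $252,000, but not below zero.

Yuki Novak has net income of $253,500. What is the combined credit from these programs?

$11,081

Student Loan Interest Credit: $253,500 is $5,600 into a $6,000 phase-out range, leaving 400/6,000 of the credit: $6,690 × 400/6,000 = $446.
First-Time Homebuyer Credit: $253,500 is at or below the $292,300 threshold, so the full $9,075 applies.
Commuter Credit: income exceeds $252,000 by $1,500, which is 4 full-or-partial $400 increments; reduction = 4 × $80 = $320, leaving $1,560.
Total: $446 + $9,075 + $1,560 = $11,081.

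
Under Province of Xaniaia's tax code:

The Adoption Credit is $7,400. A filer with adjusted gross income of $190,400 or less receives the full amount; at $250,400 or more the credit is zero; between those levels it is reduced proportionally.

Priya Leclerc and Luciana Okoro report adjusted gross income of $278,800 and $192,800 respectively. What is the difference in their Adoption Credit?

$7,104

Priya ($278,800): Adoption Credit: $278,800 is at or above $250,400, so the credit is $0.
Luciana ($192,800): Adoption Credit: $192,800 is $2,400 into a $60,000 phase-out range, leaving 57,600/60,000 of the credit: $7,400 × 57,600/60,000 = $7,104.
Difference: |$0 − $7,104| = $7,104.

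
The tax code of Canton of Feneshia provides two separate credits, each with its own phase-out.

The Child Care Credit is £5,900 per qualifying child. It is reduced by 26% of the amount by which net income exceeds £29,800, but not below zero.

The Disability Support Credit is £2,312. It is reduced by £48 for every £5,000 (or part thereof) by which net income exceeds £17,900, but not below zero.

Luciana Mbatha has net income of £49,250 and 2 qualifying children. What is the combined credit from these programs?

Child Care Credit: base = 2 × £5,900 = £11,800. 26% of the £19,450 excess over £29,800 is £5,057; credit = £11,800 − £5,057 = £6,743.
Disability Support Credit: income exceeds £17,900 by £31,350, which is 7 full-or-partial £5,000 increments; reduction = 7 × £48 = £336, leaving £1,976.
Total: £6,743 + £1,976 = £8,719.

£8,719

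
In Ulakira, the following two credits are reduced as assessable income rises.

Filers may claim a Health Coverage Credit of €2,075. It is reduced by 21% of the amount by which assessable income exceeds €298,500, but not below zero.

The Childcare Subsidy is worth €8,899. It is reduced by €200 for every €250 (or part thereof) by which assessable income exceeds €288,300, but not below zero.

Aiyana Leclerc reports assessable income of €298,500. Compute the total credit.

€2,774

Health Coverage Credit: €298,500 is at or below the €298,500 threshold, so the full €2,075 applies.
Childcare Subsidy: income exceeds €288,300 by €10,200, which is 41 full-or-partial €250 increments; reduction = 41 × €200 = €8,200, leaving €699.
Total: €2,075 + €699 = €2,774.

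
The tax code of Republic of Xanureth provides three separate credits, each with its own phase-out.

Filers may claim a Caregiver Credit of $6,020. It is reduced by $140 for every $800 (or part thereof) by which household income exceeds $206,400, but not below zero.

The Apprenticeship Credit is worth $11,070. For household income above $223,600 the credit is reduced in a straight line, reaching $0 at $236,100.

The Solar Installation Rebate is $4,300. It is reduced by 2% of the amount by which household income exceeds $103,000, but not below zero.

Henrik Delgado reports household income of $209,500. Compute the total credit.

Caregiver Credit: income exceeds $206,400 by $3,100, which is 4 full-or-partial $800 increments; reduction = 4 × $140 = $560, leaving $5,460.
Apprenticeship Credit: $209,500 is at or below the $223,600 threshold, so the full $11,070 applies.
Solar Installation Rebate: 2% of the $106,500 excess over $103,000 is $2,130; credit = $4,300 − $2,130 = $2,170.
Total: $5,460 + $11,070 + $2,170 = $18,700.

$18,700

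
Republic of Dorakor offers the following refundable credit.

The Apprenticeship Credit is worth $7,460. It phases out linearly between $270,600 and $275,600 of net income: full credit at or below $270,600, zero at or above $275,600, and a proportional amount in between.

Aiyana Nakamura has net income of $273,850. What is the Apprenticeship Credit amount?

Apprenticeship Credit: $273,850 is $3,250 into a $5,000 phase-out range, leaving 1,750/5,000 of the credit: $7,460 × 1,750/5,000 = $2,611.

$2,611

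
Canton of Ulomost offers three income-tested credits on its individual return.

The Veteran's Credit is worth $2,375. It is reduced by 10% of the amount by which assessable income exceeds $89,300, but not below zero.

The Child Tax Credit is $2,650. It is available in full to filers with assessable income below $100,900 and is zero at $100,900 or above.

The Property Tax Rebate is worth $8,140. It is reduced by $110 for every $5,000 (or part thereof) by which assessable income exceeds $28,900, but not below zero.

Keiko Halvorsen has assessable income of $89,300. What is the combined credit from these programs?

Veteran's Credit: $89,300 is at or below the $89,300 threshold, so the full $2,375 applies.
Child Tax Credit: $89,300 is below the $100,900 cutoff, so the full $2,650 applies.
Property Tax Rebate: income exceeds $28,900 by $60,400, which is 13 full-or-partial $5,000 increments; reduction = 13 × $110 = $1,430, leaving $6,710.
Total: $2,375 + $2,650 + $6,710 = $11,735.

$11,735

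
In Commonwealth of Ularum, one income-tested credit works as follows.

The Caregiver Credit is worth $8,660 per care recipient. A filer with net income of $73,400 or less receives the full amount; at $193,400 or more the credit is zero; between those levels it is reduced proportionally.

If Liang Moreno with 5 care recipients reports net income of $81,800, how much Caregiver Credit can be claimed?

$40,269

Caregiver Credit: base = 5 × $8,660 = $43,300. $81,800 is $8,400 into a $120,000 phase-out range, leaving 111,600/120,000 of the credit: $43,300 × 111,600/120,000 = $40,269.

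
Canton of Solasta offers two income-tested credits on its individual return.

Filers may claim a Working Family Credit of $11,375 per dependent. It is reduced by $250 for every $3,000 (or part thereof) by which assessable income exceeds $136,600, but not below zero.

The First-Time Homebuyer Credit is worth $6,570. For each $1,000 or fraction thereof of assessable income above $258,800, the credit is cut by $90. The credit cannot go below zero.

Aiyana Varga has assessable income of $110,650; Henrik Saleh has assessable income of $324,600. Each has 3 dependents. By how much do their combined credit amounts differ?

Aiyana ($110,650): Working Family Credit: base = 3 × $11,375 = $34,125. $110,650 is at or below the $136,600 threshold, so the full $34,125 applies. First-Time Homebuyer Credit: $110,650 is at or below the $258,800 threshold, so the full $6,570 applies. total $34,125 + $6,570 = $40,695
Henrik ($324,600): Working Family Credit: base = 3 × $11,375 = $34,125. income exceeds $136,600 by $188,000, which is 63 full-or-partial $3,000 increments; reduction = 63 × $250 = $15,750, leaving $18,375. First-Time Homebuyer Credit: income exceeds $258,800 by $65,800, which is 66 full-or-partial $1,000 increments; reduction = 66 × $90 = $5,940, leaving $630. total $18,375 + $630 = $19,005
Difference: |$40,695 − $19,005| = $21,690.

$21,690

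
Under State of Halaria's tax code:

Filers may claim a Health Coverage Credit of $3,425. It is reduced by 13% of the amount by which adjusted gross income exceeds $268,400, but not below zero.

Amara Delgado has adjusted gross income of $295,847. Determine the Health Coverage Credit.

Health Coverage Credit: 13% of the $27,447 excess over $268,400 is $3,568.11 ≥ base, so the credit is $0.

$0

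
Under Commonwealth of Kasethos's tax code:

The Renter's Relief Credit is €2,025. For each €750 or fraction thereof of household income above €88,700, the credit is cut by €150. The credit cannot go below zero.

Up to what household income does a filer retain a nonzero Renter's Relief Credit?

After 13 increments the reduction is 13 × €150 = €1,950, leaving €75; one more increment wipes it out. Increment 13 ends at excess 13 × €750 = €9,750, so the highest qualifying income is €88,700 + €9,750 = €98,450.

€98,450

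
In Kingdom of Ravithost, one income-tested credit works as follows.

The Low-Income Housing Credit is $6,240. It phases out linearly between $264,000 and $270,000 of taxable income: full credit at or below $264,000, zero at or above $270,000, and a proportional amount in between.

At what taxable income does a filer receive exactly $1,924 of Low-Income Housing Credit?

$268,150

$1,924 is 1,924/6,240 of the full $6,240, so 4,316/6,240 of the $6,000 range has been used: income = $264,000 + $6,000 × 4,316/6,240 = $268,150.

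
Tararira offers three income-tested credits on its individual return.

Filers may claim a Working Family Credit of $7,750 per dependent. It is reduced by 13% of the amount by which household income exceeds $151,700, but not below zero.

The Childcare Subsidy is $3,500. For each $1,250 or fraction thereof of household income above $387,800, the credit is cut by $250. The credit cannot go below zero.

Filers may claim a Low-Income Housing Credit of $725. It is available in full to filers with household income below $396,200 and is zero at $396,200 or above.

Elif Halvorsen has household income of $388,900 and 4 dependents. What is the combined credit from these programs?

Working Family Credit: base = 4 × $7,750 = $31,000. 13% of the $237,200 excess over $151,700 is $30,836; credit = $31,000 − $30,836 = $164.
Childcare Subsidy: income exceeds $387,800 by $1,100, which is 1 full-or-partial $1,250 increment; reduction = 1 × $250 = $250, leaving $3,250.
Low-Income Housing Credit: $388,900 is below the $396,200 cutoff, so the full $725 applies.
Total: $164 + $3,250 + $725 = $4,139.

$4,139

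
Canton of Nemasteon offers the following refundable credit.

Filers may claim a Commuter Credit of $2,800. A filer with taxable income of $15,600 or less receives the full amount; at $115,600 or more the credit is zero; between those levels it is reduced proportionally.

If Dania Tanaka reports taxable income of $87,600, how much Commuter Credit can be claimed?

Commuter Credit: $87,600 is $72,000 into a $100,000 phase-out range, leaving 28,000/100,000 of the credit: $2,800 × 28,000/100,000 = $784.

$784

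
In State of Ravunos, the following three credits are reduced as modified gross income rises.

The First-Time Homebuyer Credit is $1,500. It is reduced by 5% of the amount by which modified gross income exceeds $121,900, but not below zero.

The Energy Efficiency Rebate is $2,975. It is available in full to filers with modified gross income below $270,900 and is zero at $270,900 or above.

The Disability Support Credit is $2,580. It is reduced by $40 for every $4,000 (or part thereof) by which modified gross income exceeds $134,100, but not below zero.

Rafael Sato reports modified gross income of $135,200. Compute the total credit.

$6,350

First-Time Homebuyer Credit: 5% of the $13,300 excess over $121,900 is $665; credit = $1,500 − $665 = $835.
Energy Efficiency Rebate: $135,200 is below the $270,900 cutoff, so the full $2,975 applies.
Disability Support Credit: income exceeds $134,100 by $1,100, which is 1 full-or-partial $4,000 increment; reduction = 1 × $40 = $40, leaving $2,540.
Total: $835 + $2,975 + $2,540 = $6,350.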